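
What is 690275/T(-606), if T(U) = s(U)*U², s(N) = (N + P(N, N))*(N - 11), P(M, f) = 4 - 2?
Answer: 690275/136857105648 ≈ 5.0438e-6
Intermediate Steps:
P(M, f) = 2
s(N) = (-11 + N)*(2 + N) (s(N) = (N + 2)*(N - 11) = (2 + N)*(-11 + N) = (-11 + N)*(2 + N))
T(U) = U²*(-22 + U² - 9*U) (T(U) = (-22 + U² - 9*U)*U² = U²*(-22 + U² - 9*U))
690275/T(-606) = 690275/(((-606)²*(-22 + (-606)² - 9*(-606)))) = 690275/((367236*(-22 + 367236 + 5454))) = 690275/((367236*372668)) = 690275/136857105648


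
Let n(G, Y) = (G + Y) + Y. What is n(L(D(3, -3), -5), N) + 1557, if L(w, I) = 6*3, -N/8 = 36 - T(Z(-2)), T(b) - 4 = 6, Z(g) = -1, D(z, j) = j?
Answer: 1159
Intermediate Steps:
T(b) = 10 (T(b) = 4 + 6 = 10)
N = -208 (N = -8*(36 - 1*10) = -8*(36 - 10) = -8*26 = -208)
L(w, I) = 18
n(G, Y) = G + 2*Y
n(L(D(3, -3), -5), N) + 1557 = (18 + 2*(-208)) + 1557 = (18 - 416) + 1557 = -398 + 1557 = 1159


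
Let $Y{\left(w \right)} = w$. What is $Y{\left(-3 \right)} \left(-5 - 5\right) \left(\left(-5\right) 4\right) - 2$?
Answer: $-602$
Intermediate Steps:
$Y{\left(-3 \right)} \left(-5 - 5\right) \left(\left(-5\right) 4\right) - 2 = - 3 \left(-5 - 5\right) \left(\left(-5\right) 4\right) - 2 = - 3 \left(\left(-10\right) \left(-20\right)\right) - 2 = \left(-3\right) 200 - 2 = -600 - 2 = -602$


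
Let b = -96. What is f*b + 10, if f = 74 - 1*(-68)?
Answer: -13622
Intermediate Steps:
f = 142 (f = 74 + 68 = 142)
f*b + 10 = 142*(-96) + 10 = -13632 + 10 = -13622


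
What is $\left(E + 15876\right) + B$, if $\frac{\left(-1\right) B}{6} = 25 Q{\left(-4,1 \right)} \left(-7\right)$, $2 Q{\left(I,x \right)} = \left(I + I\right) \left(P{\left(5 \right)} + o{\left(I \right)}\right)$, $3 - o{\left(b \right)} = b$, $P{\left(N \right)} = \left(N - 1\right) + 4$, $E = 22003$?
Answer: $-25121$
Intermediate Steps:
$P{\left(N \right)} = 3 + N$ ($P{\left(N \right)} = \left(-1 + N\right) + 4 = 3 + N$)
$o{\left(b \right)} = 3 - b$
$Q{\left(I,x \right)} = I \left(11 - I\right)$ ($Q{\left(I,x \right)} = \frac{\left(I + I\right) \left(\left(3 + 5\right) - \left(-3 + I\right)\right)}{2} = \frac{2 I \left(8 - \left(-3 + I\right)\right)}{2} = \frac{2 I \left(11 - I\right)}{2} = I \left(11 - I\right)$)
$B = -63000$ ($B = - 6 \cdot 25 \left(- 4 \left(11 - -4\right)\right) \left(-7\right) = - 6 \cdot 25 \left(- 4 \left(11 + 4\right)\right) \left(-7\right) = - 6 \cdot 25 \left(\left(-4\right) 15\right) \left(-7\right) = - 6 \cdot 25 \left(-60\right) \left(-7\right) = - 6 \left(\left(-1500\right) \left(-7\right)\right) = \left(-6\right) 10500 = -63000$)
$\left(E + 15876\right) + B = \left(22003 + 15876\right) - 63000 = 37879 - 63000 = -25121$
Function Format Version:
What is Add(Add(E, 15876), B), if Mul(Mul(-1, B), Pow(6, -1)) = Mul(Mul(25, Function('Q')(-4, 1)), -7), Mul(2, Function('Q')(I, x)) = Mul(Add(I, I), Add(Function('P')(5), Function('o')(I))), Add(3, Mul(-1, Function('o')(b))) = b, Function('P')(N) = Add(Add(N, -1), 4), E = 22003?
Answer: -25121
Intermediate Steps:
Function('P')(N) = Add(3, N) (Function('P')(N) = Add(Add(-1, N), 4) = Add(3, N))
Function('o')(b) = Add(3, Mul(-1, b))
Function('Q')(I, x) = Mul(I, Add(11, Mul(-1, I))) (Function('Q')(I, x) = Mul(Rational(1, 2), Mul(Add(I, I), Add(Add(3, 5), Add(3, Mul(-1, I))))) = Mul(Rational(1, 2), Mul(Mul(2, I), Add(8, Add(3, Mul(-1, I))))) = Mul(Rational(1, 2), Mul(Mul(2, I), Add(11, Mul(-1, I)))) = Mul(Rational(1, 2), Mul(2, I, Add(11, Mul(-1, I)))) = Mul(I, Add(11, Mul(-1, I))))
B = -63000 (B = Mul(-6, Mul(Mul(25, Mul(-4, Add(11, Mul(-1, -4)))), -7)) = Mul(-6, Mul(Mul(25, Mul(-4, Add(11, 4))), -7)) = Mul(-6, Mul(Mul(25, Mul(-4, 15)), -7)) = Mul(-6, Mul(Mul(25, -60), -7)) = Mul(-6, Mul(-1500, -7)) = Mul(-6, 10500) = -63000)
Add(Add(E, 15876), B) = Add(Add(22003, 15876), -63000) = Add(37879, -63000) = -25121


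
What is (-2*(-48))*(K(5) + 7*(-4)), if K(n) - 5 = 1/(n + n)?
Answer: -10992/5 ≈ -2198.4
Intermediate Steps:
K(n) = 5 + 1/(2*n) (K(n) = 5 + 1/(n + n) = 5 + 1/(2*n))
(-2*(-48))*(K(5) + 7*(-4)) = (-2*(-48))*((5 + (½)/5) + 7*(-4)) = 96*((5 + (½)*(⅕)) - 28) = 96*((5 + ⅒) - 28) = 96*(51/10 - 28) = 96*(-229/10) = -10992/5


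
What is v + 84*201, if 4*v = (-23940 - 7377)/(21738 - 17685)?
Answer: 91230697/5404 ≈ 16882.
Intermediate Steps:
v = -10439/5404 (v = ((-23940 - 7377)/(21738 - 17685))/4 = (-31317/4053)/4 = (-31317*1/4053)/4 = (¼)*(-10439/1351) = -10439/5404 ≈ -1.9317)
v + 84*201 = -10439/5404 + 84*201 = -10439/5404 + 16884 = 91230697/5404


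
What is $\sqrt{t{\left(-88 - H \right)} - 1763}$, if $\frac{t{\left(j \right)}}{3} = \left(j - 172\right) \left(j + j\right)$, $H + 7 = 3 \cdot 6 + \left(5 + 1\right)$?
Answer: $\sqrt{172747} \approx 415.63$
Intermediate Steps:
$H = 17$ ($H = -7 + \left(3 \cdot 6 + \left(5 + 1\right)\right) = -7 + \left(18 + 6\right) = -7 + 24 = 17$)
$t{\left(j \right)} = 6 j \left(-172 + j\right)$ ($t{\left(j \right)} = 3 \left(j - 172\right) \left(j + j\right) = 3 \left(-172 + j\right) 2 j = 3 \cdot 2 j \left(-172 + j\right) = 6 j \left(-172 + j\right)$)
$\sqrt{t{\left(-88 - H \right)} - 1763} = \sqrt{6 \left(-88 - 17\right) \left(-172 - 105\right) - 1763} = \sqrt{6 \left(-105\right) \left(-172 - 105\right) - 1763} = \sqrt{6 \left(-105\right) \left(-277\right) - 1763} = \sqrt{174510 - 1763} = \sqrt{172747}$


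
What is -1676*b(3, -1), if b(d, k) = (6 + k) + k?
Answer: -6704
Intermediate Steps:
b(d, k) = 6 + 2*k
-1676*b(3, -1) = -1676*(6 + 2*(-1)) = -1676*(6 - 2) = -1676*4 = -6704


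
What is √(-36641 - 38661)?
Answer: I*√75302 ≈ 274.41*I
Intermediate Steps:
√(-36641 - 38661) = √(-75302) = I*√75302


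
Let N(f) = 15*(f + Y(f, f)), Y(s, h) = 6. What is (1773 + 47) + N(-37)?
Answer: 1355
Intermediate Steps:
N(f) = 90 + 15*f (N(f) = 15*(f + 6) = 15*(6 + f) = 90 + 15*f)
(1773 + 47) + N(-37) = (1773 + 47) + (90 + 15*(-37)) = 1820 + (90 - 555) = 1820 - 465 = 1355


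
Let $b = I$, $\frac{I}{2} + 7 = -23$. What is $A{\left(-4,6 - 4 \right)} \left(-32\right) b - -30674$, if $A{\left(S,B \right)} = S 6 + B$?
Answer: $-11566$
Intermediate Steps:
$I = -60$ ($I = -14 + 2 \left(-23\right) = -14 - 46 = -60$)
$A{\left(S,B \right)} = B + 6 S$ ($A{\left(S,B \right)} = 6 S + B = B + 6 S$)
$b = -60$
$A{\left(-4,6 - 4 \right)} \left(-32\right) b - -30674 = \left(\left(6 - 4\right) + 6 \left(-4\right)\right) \left(-32\right) \left(-60\right) - -30674 = \left(2 - 24\right) \left(-32\right) \left(-60\right) + 30674 = \left(-22\right) \left(-32\right) \left(-60\right) + 30674 = 704 \left(-60\right) + 30674 = -42240 + 30674 = -11566$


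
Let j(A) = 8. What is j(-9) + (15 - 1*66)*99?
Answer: -5041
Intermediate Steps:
j(-9) + (15 - 1*66)*99 = 8 + (15 - 1*66)*99 = 8 + (15 - 66)*99 = 8 - 51*99 = 8 - 5049 = -5041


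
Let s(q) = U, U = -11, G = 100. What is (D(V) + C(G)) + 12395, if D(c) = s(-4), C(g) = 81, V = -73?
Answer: 12465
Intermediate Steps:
s(q) = -11
D(c) = -11
(D(V) + C(G)) + 12395 = (-11 + 81) + 12395 = 70 + 12395 = 12465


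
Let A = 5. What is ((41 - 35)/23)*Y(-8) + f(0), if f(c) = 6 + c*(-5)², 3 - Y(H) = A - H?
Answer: 78/23 ≈ 3.3913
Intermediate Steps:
Y(H) = -2 + H (Y(H) = 3 - (5 - H) = 3 + (-5 + H) = -2 + H)
f(c) = 6 + 25*c (f(c) = 6 + c*25 = 6 + 25*c)
((41 - 35)/23)*Y(-8) + f(0) = ((41 - 35)/23)*(-2 - 8) + (6 + 25*0) = (6*(1/23))*(-10) + (6 + 0) = (6/23)*(-10) + 6 = -60/23 + 6 = 78/23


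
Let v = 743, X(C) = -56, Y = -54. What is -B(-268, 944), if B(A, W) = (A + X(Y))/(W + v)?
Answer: 324/1687 ≈ 0.19206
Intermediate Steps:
B(A, W) = (-56 + A)/(743 + W) (B(A, W) = (A - 56)/(W + 743) = (-56 + A)/(743 + W))
-B(-268, 944) = -(-56 - 268)/(743 + 944) = -(-324)/1687 = -1*(-324/1687) = 324/1687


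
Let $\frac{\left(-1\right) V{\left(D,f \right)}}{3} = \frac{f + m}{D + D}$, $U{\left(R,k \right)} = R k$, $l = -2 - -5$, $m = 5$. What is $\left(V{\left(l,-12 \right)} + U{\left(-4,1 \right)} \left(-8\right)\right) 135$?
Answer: $\frac{9585}{2} \approx 4792.5$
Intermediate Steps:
$l = 3$ ($l = -2 + 5 = 3$)
$V{\left(D,f \right)} = - \frac{3 \left(5 + f\right)}{2 D}$ ($V{\left(D,f \right)} = - 3 \frac{f + 5}{D + D} = - 3 \frac{5 + f}{2 D} = - \frac{3 \left(5 + f\right)}{2 D}$)
$\left(V{\left(l,-12 \right)} + U{\left(-4,1 \right)} \left(-8\right)\right) 135 = \left(\frac{3 \left(-5 - -12\right)}{2 \cdot 3} + \left(-4\right) 1 \left(-8\right)\right) 135 = \left(\frac{3}{2} \cdot \frac{1}{3} \left(-5 + 12\right) - -32\right) 135 = \left(\frac{3}{2} \cdot \frac{1}{3} \cdot 7 + 32\right) 135 = \left(\frac{7}{2} + 32\right) 135 = \frac{71}{2} \cdot 135 = \frac{9585}{2}$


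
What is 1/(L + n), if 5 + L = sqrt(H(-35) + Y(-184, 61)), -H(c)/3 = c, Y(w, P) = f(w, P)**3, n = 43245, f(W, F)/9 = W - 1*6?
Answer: 8648/1373981699 - 37*I*sqrt(3652455)/6869908495 ≈ 6.2941e-6 - 1.0293e-5*I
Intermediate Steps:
f(W, F) = -54 + 9*W (f(W, F) = 9*(W - 1*6) = 9*(W - 6) = 9*(-6 + W) = -54 + 9*W)
Y(w, P) = (-54 + 9*w)**3
H(c) = -3*c
L = -5 + 37*I*sqrt(3652455) (L = -5 + sqrt(-3*(-35) + 729*(-6 - 184)**3) = -5 + sqrt(105 + 729*(-190)**3) = -5 + sqrt(105 + 729*(-6859000)) = -5 + sqrt(105 - 5000211000) = -5 + sqrt(-5000210895) = -5 + 37*I*sqrt(3652455) ≈ -5.0 + 70712.0*I)
1/(L + n) = 1/((-5 + 37*I*sqrt(3652455)) + 43245) = 1/(43240 + 37*I*sqrt(3652455))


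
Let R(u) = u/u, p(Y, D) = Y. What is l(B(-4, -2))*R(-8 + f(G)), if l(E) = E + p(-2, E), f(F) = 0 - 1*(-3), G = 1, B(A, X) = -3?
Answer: -5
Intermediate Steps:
f(F) = 3 (f(F) = 0 + 3 = 3)
l(E) = -2 + E (l(E) = E - 2 = -2 + E)
R(u) = 1
l(B(-4, -2))*R(-8 + f(G)) = (-2 - 3)*1 = -5*1 = -5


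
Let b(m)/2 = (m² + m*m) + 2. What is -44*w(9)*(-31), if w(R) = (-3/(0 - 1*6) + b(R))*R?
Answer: 4032666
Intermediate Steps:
b(m) = 4 + 4*m² (b(m) = 2*((m² + m*m) + 2) = 2*((m² + m²) + 2) = 2*(2*m² + 2) = 2*(2 + 2*m²) = 4 + 4*m²)
w(R) = R*(9/2 + 4*R²) (w(R) = (-3/(0 - 1*6) + (4 + 4*R²))*R = (-3/(0 - 6) + (4 + 4*R²))*R = (-3/(-6) + (4 + 4*R²))*R = (-3*(-⅙) + (4 + 4*R²))*R = (½ + (4 + 4*R²))*R = (9/2 + 4*R²)*R = R*(9/2 + 4*R²))
-44*w(9)*(-31) = -22*9*(9 + 8*9²)*(-31) = -22*9*(9 + 8*81)*(-31) = -22*9*(9 + 648)*(-31) = -22*9*657*(-31) = -44*5913/2*(-31) = -130086*(-31) = 4032666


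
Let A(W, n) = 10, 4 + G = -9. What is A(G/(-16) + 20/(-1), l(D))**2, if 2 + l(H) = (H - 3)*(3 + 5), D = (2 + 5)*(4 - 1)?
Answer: 100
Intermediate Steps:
G = -13 (G = -4 - 9 = -13)
D = 21 (D = 7*3 = 21)
l(H) = -26 + 8*H (l(H) = -2 + (H - 3)*(3 + 5) = -2 + (-3 + H)*8 = -2 + (-24 + 8*H) = -26 + 8*H)
A(G/(-16) + 20/(-1), l(D))**2 = 10**2 = 100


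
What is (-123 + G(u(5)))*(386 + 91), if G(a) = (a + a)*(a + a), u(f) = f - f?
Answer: -58671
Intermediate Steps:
u(f) = 0
G(a) = 4*a² (G(a) = (2*a)*(2*a) = 4*a²)
(-123 + G(u(5)))*(386 + 91) = (-123 + 4*0²)*(386 + 91) = (-123 + 4*0)*477 = (-123 + 0)*477 = -123*477 = -58671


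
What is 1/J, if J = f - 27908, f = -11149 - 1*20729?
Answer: -1/59786 ≈ -1.6726e-5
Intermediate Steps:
f = -31878 (f = -11149 - 20729 = -31878)
J = -59786 (J = -31878 - 27908 = -59786)
1/J = 1/(-59786) = -1/59786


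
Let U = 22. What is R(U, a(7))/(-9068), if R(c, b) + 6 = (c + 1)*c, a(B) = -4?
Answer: -125/2267 ≈ -0.055139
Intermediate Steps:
R(c, b) = -6 + c*(1 + c) (R(c, b) = -6 + (c + 1)*c = -6 + (1 + c)*c = -6 + c*(1 + c))
R(U, a(7))/(-9068) = (-6 + 22 + 22**2)/(-9068) = (-6 + 22 + 484)*(-1/9068) = 500*(-1/9068) = -125/2267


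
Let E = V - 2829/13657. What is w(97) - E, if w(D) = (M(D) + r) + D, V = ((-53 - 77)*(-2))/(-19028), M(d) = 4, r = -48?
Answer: 3457561755/64966349 ≈ 53.221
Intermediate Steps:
V = -65/4757 (V = -130*(-2)*(-1/19028) = 260*(-1/19028) = -65/4757 ≈ -0.013664)
w(D) = -44 + D (w(D) = (4 - 48) + D = -44 + D)
E = -14345258/64966349 (E = -65/4757 - 2829/13657 = -14345258/64966349 ≈ -0.22081)
w(97) - E = (-44 + 97) - 1*(-14345258/64966349) = 53 + 14345258/64966349 = 3457561755/64966349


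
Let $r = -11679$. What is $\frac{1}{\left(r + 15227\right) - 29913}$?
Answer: $- \frac{1}{26365} \approx -3.7929 \cdot 10^{-5}$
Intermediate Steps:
$\frac{1}{\left(r + 15227\right) - 29913} = \frac{1}{\left(-11679 + 15227\right) - 29913} = \frac{1}{3548 - 29913} = \frac{1}{-26365} = - \frac{1}{26365}$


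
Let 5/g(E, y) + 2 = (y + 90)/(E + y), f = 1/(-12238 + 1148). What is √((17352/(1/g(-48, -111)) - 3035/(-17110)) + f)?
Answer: 2*I*√126469866365338198615/104362445 ≈ 215.52*I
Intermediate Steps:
f = -1/11090 (f = 1/(-11090) = -1/11090 ≈ -9.0171e-5)
g(E, y) = 5/(-2 + (90 + y)/(E + y)) (g(E, y) = 5/(-2 + (y + 90)/(E + y)) = 5/(-2 + (90 + y)/(E + y)))
√((17352/(1/g(-48, -111)) - 3035/(-17110)) + f) = √((17352/(1/(5*(-1*(-48) - 1*(-111))/(-90 - 111 + 2*(-48)))) - 3035/(-17110)) - 1/11090) = √((17352/(1/(5*(48 + 111)/(-90 - 111 - 96))) - 3035*(-1/17110)) - 1/11090) = √((17352/(1/(5*159/(-297))) + 607/3422) - 1/11090) = √((17352/(1/(5*(-1/297)*159)) + 607/3422) - 1/11090) = √((17352/(1/(-265/99)) + 607/3422) - 1/11090) = √((17352/(-99/265) + 607/3422) - 1/11090) = √((17352*(-265/99) + 607/3422) - 1/11090) = √((-510920/11 + 607/3422) - 1/11090) = √(-1748361563/37642 - 1/11090) = √(-4847332442828/104362445) = 2*I*√126469866365338198615/104362445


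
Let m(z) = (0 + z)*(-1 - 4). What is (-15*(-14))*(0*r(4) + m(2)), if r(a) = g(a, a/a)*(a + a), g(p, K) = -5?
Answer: -2100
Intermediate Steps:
m(z) = -5*z (m(z) = z*(-5) = -5*z)
r(a) = -10*a (r(a) = -5*(a + a) = -10*a)
(-15*(-14))*(0*r(4) + m(2)) = (-15*(-14))*(0*(-10*4) - 5*2) = 210*(0*(-40) - 10) = 210*(0 - 10) = 210*(-10) = -2100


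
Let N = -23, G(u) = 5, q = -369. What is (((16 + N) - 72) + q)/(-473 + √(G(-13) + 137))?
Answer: 30272/31941 + 64*√142/31941 ≈ 0.97162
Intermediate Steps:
(((16 + N) - 72) + q)/(-473 + √(G(-13) + 137)) = (((16 - 23) - 72) - 369)/(-473 + √(5 + 137)) = ((-7 - 72) - 369)/(-473 + √142) = (-79 - 369)/(-473 + √142) = -448/(-473 + √142)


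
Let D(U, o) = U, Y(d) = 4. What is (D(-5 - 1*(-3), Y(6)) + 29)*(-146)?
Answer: -3942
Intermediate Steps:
(D(-5 - 1*(-3), Y(6)) + 29)*(-146) = ((-5 - 1*(-3)) + 29)*(-146) = ((-5 + 3) + 29)*(-146) = (-2 + 29)*(-146) = 27*(-146) = -3942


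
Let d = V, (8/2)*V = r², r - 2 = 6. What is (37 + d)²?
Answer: 2809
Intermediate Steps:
r = 8 (r = 2 + 6 = 8)
V = 16 (V = (¼)*8² = (¼)*64 = 16)
d = 16
(37 + d)² = (37 + 16)² = 53² = 2809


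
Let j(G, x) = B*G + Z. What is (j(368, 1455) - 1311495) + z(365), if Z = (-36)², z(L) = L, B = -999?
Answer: -1677466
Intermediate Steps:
Z = 1296
j(G, x) = 1296 - 999*G (j(G, x) = -999*G + 1296 = 1296 - 999*G)
(j(368, 1455) - 1311495) + z(365) = ((1296 - 999*368) - 1311495) + 365 = ((1296 - 367632) - 1311495) + 365 = (-366336 - 1311495) + 365 = -1677831 + 365 = -1677466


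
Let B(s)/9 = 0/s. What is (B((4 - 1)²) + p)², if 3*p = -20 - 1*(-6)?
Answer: 196/9 ≈ 21.778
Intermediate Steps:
p = -14/3 (p = (-20 - 1*(-6))/3 = (-20 + 6)/3 = (⅓)*(-14) = -14/3 ≈ -4.6667)
B(s) = 0 (B(s) = 9*(0/s) = 9*0 = 0)
(B((4 - 1)²) + p)² = (0 - 14/3)² = (-14/3)² = 196/9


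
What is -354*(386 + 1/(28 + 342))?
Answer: -25279317/185 ≈ -1.3665e+5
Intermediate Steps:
-354*(386 + 1/(28 + 342)) = -354*(386 + 1/370) = -354*142821/370 = -25279317/185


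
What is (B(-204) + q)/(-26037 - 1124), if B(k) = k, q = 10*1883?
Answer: -18626/27161 ≈ -0.68576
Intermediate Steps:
q = 18830
(B(-204) + q)/(-26037 - 1124) = (-204 + 18830)/(-26037 - 1124) = 18626/(-27161) = 18626*(-1/27161) = -18626/27161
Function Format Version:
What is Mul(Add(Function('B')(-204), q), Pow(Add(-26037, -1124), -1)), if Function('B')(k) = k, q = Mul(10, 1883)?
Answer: Rational(-18626, 27161) ≈ -0.68576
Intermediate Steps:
q = 18830
Mul(Add(Function('B')(-204), q), Pow(Add(-26037, -1124), -1)) = Mul(Add(-204, 18830), Pow(Add(-26037, -1124), -1)) = Mul(18626, Pow(-27161, -1)) = Mul(18626, Rational(-1, 27161)) = Rational(-18626, 27161)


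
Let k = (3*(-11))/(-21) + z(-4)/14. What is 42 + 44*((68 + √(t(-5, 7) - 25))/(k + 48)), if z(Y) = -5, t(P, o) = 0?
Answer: 70826/689 + 3080*I/689 ≈ 102.8 + 4.4702*I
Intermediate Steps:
k = 17/14 (k = (3*(-11))/(-21) - 5/14 = -33*(-1/21) - 5*1/14 = 11/7 - 5/14 = 17/14 ≈ 1.2143)
42 + 44*((68 + √(t(-5, 7) - 25))/(k + 48)) = 42 + 44*((68 + √(0 - 25))/(17/14 + 48)) = 42 + 44*((68 + √(-25))/(689/14)) = 42 + 44*((68 + 5*I)*(14/689)) = 42 + 44*(952/689 + 70*I/689) = 42 + (41888/689 + 3080*I/689) = 70826/689 + 3080*I/689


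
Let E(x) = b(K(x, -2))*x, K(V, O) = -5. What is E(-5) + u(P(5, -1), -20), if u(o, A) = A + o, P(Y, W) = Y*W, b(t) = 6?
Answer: -55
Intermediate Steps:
P(Y, W) = W*Y
E(x) = 6*x
E(-5) + u(P(5, -1), -20) = 6*(-5) + (-20 - 1*5) = -30 + (-20 - 5) = -30 - 25 = -55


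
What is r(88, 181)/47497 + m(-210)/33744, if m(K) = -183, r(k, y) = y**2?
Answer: 365598411/534246256 ≈ 0.68433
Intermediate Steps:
r(88, 181)/47497 + m(-210)/33744 = 181**2/47497 - 183/33744 = 32761*(1/47497) - 183*1/33744 = 32761/47497 - 61/11248 = 365598411/534246256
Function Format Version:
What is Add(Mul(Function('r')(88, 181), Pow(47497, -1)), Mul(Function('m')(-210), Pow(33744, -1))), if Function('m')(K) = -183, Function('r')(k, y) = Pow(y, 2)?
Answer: Rational(365598411, 534246256) ≈ 0.68433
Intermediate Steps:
Add(Mul(Function('r')(88, 181), Pow(47497, -1)), Mul(Function('m')(-210), Pow(33744, -1))) = Add(Mul(Pow(181, 2), Pow(47497, -1)), Mul(-183, Pow(33744, -1))) = Add(Mul(32761, Rational(1, 47497)), Mul(-183, Rational(1, 33744))) = Add(Rational(32761, 47497), Rational(-61, 11248)) = Rational(365598411, 534246256)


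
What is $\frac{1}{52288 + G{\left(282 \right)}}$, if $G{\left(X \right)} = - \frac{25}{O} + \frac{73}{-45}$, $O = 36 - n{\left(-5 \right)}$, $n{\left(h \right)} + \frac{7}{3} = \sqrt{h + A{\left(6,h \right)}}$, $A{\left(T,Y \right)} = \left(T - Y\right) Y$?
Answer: $\frac{145741956435}{7620227671945216} + \frac{91125 i \sqrt{15}}{7620227671945216} \approx 1.9126 \cdot 10^{-5} + 4.6314 \cdot 10^{-11} i$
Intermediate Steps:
$A{\left(T,Y \right)} = Y \left(T - Y\right)$
$n{\left(h \right)} = - \frac{7}{3} + \sqrt{h + h \left(6 - h\right)}$
$O = \frac{115}{3} - 2 i \sqrt{15}$ ($O = 36 - \left(- \frac{7}{3} + \sqrt{- 5 \left(7 - -5\right)}\right) = 36 - \left(- \frac{7}{3} + \sqrt{- 5 \left(7 + 5\right)}\right) = 36 - \left(- \frac{7}{3} + \sqrt{\left(-5\right) 12}\right) = 36 - \left(- \frac{7}{3} + \sqrt{-60}\right) = 36 - \left(- \frac{7}{3} + 2 i \sqrt{15}\right) = 36 + \left(\frac{7}{3} - 2 i \sqrt{15}\right) = \frac{115}{3} - 2 i \sqrt{15} \approx 38.333 - 7.746 i$)
$G{\left(X \right)} = - \frac{73}{45} - \frac{25}{\frac{115}{3} - 2 i \sqrt{15}}$ ($G{\left(X \right)} = - \frac{25}{\frac{115}{3} - 2 i \sqrt{15}} + \frac{73}{-45} = - \frac{25}{\frac{115}{3} - 2 i \sqrt{15}} + 73 \left(- \frac{1}{45}\right) = - \frac{25}{\frac{115}{3} - 2 i \sqrt{15}} - \frac{73}{45} = - \frac{73}{45} - \frac{25}{\frac{115}{3} - 2 i \sqrt{15}}$)
$\frac{1}{52288 + G{\left(282 \right)}} = \frac{1}{52288 - \left(\frac{278594}{123885} + \frac{90 i \sqrt{15}}{2753}\right)} = \frac{1}{\frac{6477420286}{123885} - \frac{90 i \sqrt{15}}{2753}}$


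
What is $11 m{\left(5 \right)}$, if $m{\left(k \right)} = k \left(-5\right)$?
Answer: $-275$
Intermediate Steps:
$m{\left(k \right)} = - 5 k$
$11 m{\left(5 \right)} = 11 \left(\left(-5\right) 5\right) = 11 \left(-25\right) = -275$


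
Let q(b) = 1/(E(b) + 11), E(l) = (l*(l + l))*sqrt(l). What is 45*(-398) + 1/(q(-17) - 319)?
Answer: (-3302282198*sqrt(17) + 62828291*I)/(2*(-1754*I + 92191*sqrt(17))) ≈ -17910.0 + 2.9802e-8*I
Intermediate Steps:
E(l) = 2*l**(5/2) (E(l) = (l*(2*l))*sqrt(l) = (2*l**2)*sqrt(l) = 2*l**(5/2))
q(b) = 1/(11 + 2*b**(5/2)) (q(b) = 1/(2*b**(5/2) + 11) = 1/(11 + 2*b**(5/2)))
45*(-398) + 1/(q(-17) - 319) = 45*(-398) + 1/(1/(11 + 2*(-17)**(5/2)) - 319) = -17910 + 1/(1/(11 + 2*(289*I*sqrt(17))) - 319) = -17910 + 1/(1/(11 + 578*I*sqrt(17)) - 319) = -17910 + 1/(-319 + 1/(11 + 578*I*sqrt(17)))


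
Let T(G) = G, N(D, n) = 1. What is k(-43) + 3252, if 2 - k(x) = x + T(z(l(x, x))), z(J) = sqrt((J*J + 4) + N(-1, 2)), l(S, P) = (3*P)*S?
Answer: 3297 - sqrt(30769214) ≈ -2250.0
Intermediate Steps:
l(S, P) = 3*P*S
z(J) = sqrt(5 + J**2) (z(J) = sqrt((J*J + 4) + 1) = sqrt((J**2 + 4) + 1) = sqrt((4 + J**2) + 1) = sqrt(5 + J**2))
k(x) = 2 - x - sqrt(5 + 9*x**4) (k(x) = 2 - (x + sqrt(5 + (3*x*x)**2)) = 2 - (x + sqrt(5 + (3*x**2)**2)) = 2 - (x + sqrt(5 + 9*x**4)) = 2 + (-x - sqrt(5 + 9*x**4)) = 2 - x - sqrt(5 + 9*x**4))
k(-43) + 3252 = (2 - 1*(-43) - sqrt(5 + 9*(-43)**4)) + 3252 = (2 + 43 - sqrt(5 + 9*3418801)) + 3252 = (2 + 43 - sqrt(5 + 30769209)) + 3252 = (2 + 43 - sqrt(30769214)) + 3252 = (45 - sqrt(30769214)) + 3252 = 3297 - sqrt(30769214)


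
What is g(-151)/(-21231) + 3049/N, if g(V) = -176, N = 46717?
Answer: 72955511/991848627 ≈ 0.073555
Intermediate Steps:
g(-151)/(-21231) + 3049/N = -176/(-21231) + 3049/46717 = -176*(-1/21231) + 3049*(1/46717) = 176/21231 + 3049/46717 = 72955511/991848627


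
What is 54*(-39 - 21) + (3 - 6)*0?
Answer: -3240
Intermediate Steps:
54*(-39 - 21) + (3 - 6)*0 = 54*(-60) - 3*0 = -3240 + 0 = -3240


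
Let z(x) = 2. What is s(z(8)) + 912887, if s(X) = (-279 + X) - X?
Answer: 912608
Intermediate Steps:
s(X) = -279
s(z(8)) + 912887 = -279 + 912887 = 912608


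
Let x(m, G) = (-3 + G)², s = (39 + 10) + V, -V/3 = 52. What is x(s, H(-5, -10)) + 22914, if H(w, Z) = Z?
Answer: 23083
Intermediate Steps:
V = -156 (V = -3*52 = -156)
s = -107 (s = (39 + 10) - 156 = 49 - 156 = -107)
x(s, H(-5, -10)) + 22914 = (-3 - 10)² + 22914 = (-13)² + 22914 = 169 + 22914 = 23083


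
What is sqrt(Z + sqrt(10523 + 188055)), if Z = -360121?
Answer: sqrt(-360121 + sqrt(198578)) ≈ 599.73*I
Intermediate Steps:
sqrt(Z + sqrt(10523 + 188055)) = sqrt(-360121 + sqrt(10523 + 188055)) = sqrt(-360121 + sqrt(198578))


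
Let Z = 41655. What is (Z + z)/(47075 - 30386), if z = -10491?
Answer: 10388/5563 ≈ 1.8673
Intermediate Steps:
(Z + z)/(47075 - 30386) = (41655 - 10491)/(47075 - 30386) = 31164/16689 = 31164*(1/16689) = 10388/5563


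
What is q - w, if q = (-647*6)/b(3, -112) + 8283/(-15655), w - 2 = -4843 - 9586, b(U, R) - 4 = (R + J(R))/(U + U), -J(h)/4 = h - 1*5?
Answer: 854569965/59489 ≈ 14365.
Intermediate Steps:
J(h) = 20 - 4*h (J(h) = -4*(h - 1*5) = -4*(h - 5) = -4*(-5 + h) = 20 - 4*h)
b(U, R) = 4 + (20 - 3*R)/(2*U) (b(U, R) = 4 + (R + (20 - 4*R))/(U + U) = 4 + (20 - 3*R)/((2*U)) = 4 + (20 - 3*R)*(1/(2*U)) = 4 + (20 - 3*R)/(2*U))
w = -14427 (w = 2 + (-4843 - 9586) = 2 - 14429 = -14427)
q = -3677838/59489 (q = (-647*6)/(((½)*(20 - 3*(-112) + 8*3)/3)) + 8283/(-15655) = -3882*6/(20 + 336 + 24) + 8283*(-1/15655) = -3882/((½)*(⅓)*380) - 8283/15655 = -3882/190/3 - 8283/15655 = -3882*3/190 - 8283/15655 = -5823/95 - 8283/15655 = -3677838/59489 ≈ -61.824)
q - w = -3677838/59489 - 1*(-14427) = -3677838/59489 + 14427 = 854569965/59489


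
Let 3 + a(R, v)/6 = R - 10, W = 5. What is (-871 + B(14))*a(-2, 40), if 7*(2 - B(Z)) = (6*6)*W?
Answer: 563670/7 ≈ 80524.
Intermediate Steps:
a(R, v) = -78 + 6*R (a(R, v) = -18 + 6*(R - 10) = -18 + 6*(-10 + R) = -18 + (-60 + 6*R) = -78 + 6*R)
B(Z) = -166/7 (B(Z) = 2 - 6*6*5/7 = 2 - 36*5/7 = 2 - ⅐*180 = 2 - 180/7 = -166/7)
(-871 + B(14))*a(-2, 40) = (-871 - 166/7)*(-78 + 6*(-2)) = -6263*(-78 - 12)/7 = -6263/7*(-90) = 563670/7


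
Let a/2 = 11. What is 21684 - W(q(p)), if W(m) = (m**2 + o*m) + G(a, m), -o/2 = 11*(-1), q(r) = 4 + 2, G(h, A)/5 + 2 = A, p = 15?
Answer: 21496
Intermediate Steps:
a = 22 (a = 2*11 = 22)
G(h, A) = -10 + 5*A
q(r) = 6
o = 22 (o = -22*(-1) = -2*(-11) = 22)
W(m) = -10 + m**2 + 27*m (W(m) = (m**2 + 22*m) + (-10 + 5*m) = -10 + m**2 + 27*m)
21684 - W(q(p)) = 21684 - (-10 + 6**2 + 27*6) = 21684 - (-10 + 36 + 162) = 21684 - 1*188 = 21684 - 188 = 21496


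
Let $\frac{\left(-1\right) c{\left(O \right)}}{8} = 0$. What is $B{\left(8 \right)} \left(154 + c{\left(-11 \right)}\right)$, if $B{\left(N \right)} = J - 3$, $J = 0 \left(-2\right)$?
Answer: $-462$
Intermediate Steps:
$J = 0$
$B{\left(N \right)} = -3$ ($B{\left(N \right)} = 0 - 3 = -3$)
$c{\left(O \right)} = 0$ ($c{\left(O \right)} = \left(-8\right) 0 = 0$)
$B{\left(8 \right)} \left(154 + c{\left(-11 \right)}\right) = - 3 \left(154 + 0\right) = \left(-3\right) 154 = -462$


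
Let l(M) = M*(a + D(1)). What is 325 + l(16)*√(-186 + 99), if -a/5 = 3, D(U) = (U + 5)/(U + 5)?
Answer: 325 - 224*I*√87 ≈ 325.0 - 2089.3*I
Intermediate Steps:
D(U) = 1 (D(U) = (5 + U)/(5 + U) = 1)
a = -15 (a = -5*3 = -15)
l(M) = -14*M (l(M) = M*(-15 + 1) = M*(-14) = -14*M)
325 + l(16)*√(-186 + 99) = 325 + (-14*16)*√(-186 + 99) = 325 - 224*I*√87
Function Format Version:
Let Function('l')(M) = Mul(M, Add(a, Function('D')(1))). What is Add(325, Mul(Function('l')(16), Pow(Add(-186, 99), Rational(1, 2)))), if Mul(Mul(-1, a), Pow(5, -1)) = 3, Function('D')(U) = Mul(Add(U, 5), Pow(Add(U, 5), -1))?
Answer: Add(325, Mul(-224, I, Pow(87, Rational(1, 2)))) ≈ Add(325.00, Mul(-2089.3, I))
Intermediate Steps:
Function('D')(U) = 1 (Function('D')(U) = Mul(Add(5, U), Pow(Add(5, U), -1)) = 1)
a = -15 (a = Mul(-5, 3) = -15)
Function('l')(M) = Mul(-14, M) (Function('l')(M) = Mul(M, Add(-15, 1)) = Mul(M, -14) = Mul(-14, M))
Add(325, Mul(Function('l')(16), Pow(Add(-186, 99), Rational(1, 2)))) = Add(325, Mul(Mul(-14, 16), Pow(Add(-186, 99), Rational(1, 2)))) = Add(325, Mul(-224, Pow(-87, Rational(1, 2)))) = Add(325, Mul(-224, Mul(I, Pow(87, Rational(1, 2))))) = Add(325, Mul(-224, I, Pow(87, Rational(1, 2))))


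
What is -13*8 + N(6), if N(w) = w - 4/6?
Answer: -296/3 ≈ -98.667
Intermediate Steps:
N(w) = -⅔ + w (N(w) = w - 4*⅙ = w - ⅔ = -⅔ + w)
-13*8 + N(6) = -13*8 + (-⅔ + 6) = -104 + 16/3 = -296/3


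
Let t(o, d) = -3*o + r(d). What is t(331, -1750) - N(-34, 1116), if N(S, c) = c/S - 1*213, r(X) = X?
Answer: -42452/17 ≈ -2497.2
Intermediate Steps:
N(S, c) = -213 + c/S (N(S, c) = c/S - 213 = -213 + c/S)
t(o, d) = d - 3*o (t(o, d) = -3*o + d = d - 3*o)
t(331, -1750) - N(-34, 1116) = (-1750 - 3*331) - (-213 + 1116/(-34)) = (-1750 - 993) - (-213 + 1116*(-1/34)) = -2743 - (-213 - 558/17) = -2743 - 1*(-4179/17) = -2743 + 4179/17 = -42452/17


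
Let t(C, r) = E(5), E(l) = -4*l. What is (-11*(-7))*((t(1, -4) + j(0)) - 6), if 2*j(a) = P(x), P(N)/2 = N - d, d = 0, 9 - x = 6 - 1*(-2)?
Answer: -1925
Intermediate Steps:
x = 1 (x = 9 - (6 - 1*(-2)) = 9 - (6 + 2) = 9 - 1*8 = 9 - 8 = 1)
t(C, r) = -20 (t(C, r) = -4*5 = -20)
P(N) = 2*N (P(N) = 2*(N - 1*0) = 2*(N + 0) = 2*N)
j(a) = 1 (j(a) = (2*1)/2 = (½)*2 = 1)
(-11*(-7))*((t(1, -4) + j(0)) - 6) = (-11*(-7))*((-20 + 1) - 6) = 77*(-19 - 6) = 77*(-25) = -1925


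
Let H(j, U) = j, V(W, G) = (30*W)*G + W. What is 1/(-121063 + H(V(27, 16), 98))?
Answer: -1/108076 ≈ -9.2527e-6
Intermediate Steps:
V(W, G) = W + 30*G*W (V(W, G) = 30*G*W + W = W + 30*G*W)
1/(-121063 + H(V(27, 16), 98)) = 1/(-121063 + 27*(1 + 30*16)) = 1/(-121063 + 27*(1 + 480)) = 1/(-121063 + 27*481) = 1/(-121063 + 12987) = 1/(-108076) = -1/108076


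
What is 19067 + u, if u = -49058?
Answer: -29991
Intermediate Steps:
19067 + u = 19067 - 49058 = -29991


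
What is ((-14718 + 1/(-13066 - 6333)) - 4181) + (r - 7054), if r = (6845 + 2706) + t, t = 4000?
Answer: -240586399/19399 ≈ -12402.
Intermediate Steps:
r = 13551 (r = (6845 + 2706) + 4000 = 9551 + 4000 = 13551)
((-14718 + 1/(-13066 - 6333)) - 4181) + (r - 7054) = ((-14718 + 1/(-13066 - 6333)) - 4181) + (13551 - 7054) = ((-14718 + 1/(-19399)) - 4181) + 6497 = ((-14718 - 1/19399) - 4181) + 6497 = (-285514483/19399 - 4181) + 6497 = -366621702/19399 + 6497 = -240586399/19399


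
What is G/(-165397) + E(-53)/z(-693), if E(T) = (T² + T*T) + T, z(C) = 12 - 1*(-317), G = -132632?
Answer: 137724319/7773659 ≈ 17.717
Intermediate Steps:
z(C) = 329 (z(C) = 12 + 317 = 329)
E(T) = T + 2*T² (E(T) = (T² + T²) + T = 2*T² + T = T + 2*T²)
G/(-165397) + E(-53)/z(-693) = -132632/(-165397) - 53*(1 + 2*(-53))/329 = -132632*(-1/165397) - 53*(1 - 106)*(1/329) = 132632/165397 - 53*(-105)*(1/329) = 132632/165397 + 5565*(1/329) = 132632/165397 + 795/47 = 137724319/7773659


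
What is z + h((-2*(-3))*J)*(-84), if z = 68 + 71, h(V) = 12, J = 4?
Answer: -869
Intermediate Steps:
z = 139
z + h((-2*(-3))*J)*(-84) = 139 + 12*(-84) = 139 - 1008 = -869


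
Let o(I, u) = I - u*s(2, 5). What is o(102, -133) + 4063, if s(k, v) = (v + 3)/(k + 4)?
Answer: 13027/3 ≈ 4342.3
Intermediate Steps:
s(k, v) = (3 + v)/(4 + k)
o(I, u) = I - 4*u/3 (o(I, u) = I - u*(3 + 5)/(4 + 2) = I - u*8/6 = I - u*(⅙)*8 = I - u*4/3 = I - 4*u/3)
o(102, -133) + 4063 = (102 - 4/3*(-133)) + 4063 = (102 + 532/3) + 4063 = 838/3 + 4063 = 13027/3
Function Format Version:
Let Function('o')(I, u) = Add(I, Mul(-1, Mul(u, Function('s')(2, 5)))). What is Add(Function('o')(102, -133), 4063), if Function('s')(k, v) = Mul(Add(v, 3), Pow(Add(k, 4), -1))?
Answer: Rational(13027, 3) ≈ 4342.3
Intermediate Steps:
Function('s')(k, v) = Mul(Pow(Add(4, k), -1), Add(3, v)) (Function('s')(k, v) = Mul(Add(3, v), Pow(Add(4, k), -1)) = Mul(Pow(Add(4, k), -1), Add(3, v)))
Function('o')(I, u) = Add(I, Mul(Rational(-4, 3), u)) (Function('o')(I, u) = Add(I, Mul(-1, Mul(u, Mul(Pow(Add(4, 2), -1), Add(3, 5))))) = Add(I, Mul(-1, Mul(u, Mul(Pow(6, -1), 8)))) = Add(I, Mul(-1, Mul(u, Mul(Rational(1, 6), 8)))) = Add(I, Mul(-1, Mul(u, Rational(4, 3)))) = Add(I, Mul(-1, Mul(Rational(4, 3), u))) = Add(I, Mul(Rational(-4, 3), u)))
Add(Function('o')(102, -133), 4063) = Add(Add(102, Mul(Rational(-4, 3), -133)), 4063) = Add(Add(102, Rational(532, 3)), 4063) = Add(Rational(838, 3), 4063) = Rational(13027, 3)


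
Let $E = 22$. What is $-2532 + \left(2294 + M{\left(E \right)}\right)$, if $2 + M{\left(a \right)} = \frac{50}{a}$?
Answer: $- \frac{2615}{11} \approx -237.73$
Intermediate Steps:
$M{\left(a \right)} = -2 + \frac{50}{a}$
$-2532 + \left(2294 + M{\left(E \right)}\right) = -2532 + \left(2294 - \left(2 - \frac{50}{22}\right)\right) = -2532 + \left(2294 + \left(-2 + 50 \cdot \frac{1}{22}\right)\right) = -2532 + \left(2294 + \left(-2 + \frac{25}{11}\right)\right) = -2532 + \left(2294 + \frac{3}{11}\right) = -2532 + \frac{25237}{11} = - \frac{2615}{11}$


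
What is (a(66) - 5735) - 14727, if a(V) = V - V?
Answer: -20462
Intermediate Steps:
a(V) = 0
(a(66) - 5735) - 14727 = (0 - 5735) - 14727 = -5735 - 14727 = -20462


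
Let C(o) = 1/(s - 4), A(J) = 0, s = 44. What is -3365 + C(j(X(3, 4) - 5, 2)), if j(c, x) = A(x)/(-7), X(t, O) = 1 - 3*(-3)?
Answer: -134599/40 ≈ -3365.0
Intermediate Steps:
X(t, O) = 10 (X(t, O) = 1 + 9 = 10)
j(c, x) = 0 (j(c, x) = 0/(-7) = 0*(-⅐) = 0)
C(o) = 1/40 (C(o) = 1/(44 - 4) = 1/40)
-3365 + C(j(X(3, 4) - 5, 2)) = -3365 + 1/40 = -134599/40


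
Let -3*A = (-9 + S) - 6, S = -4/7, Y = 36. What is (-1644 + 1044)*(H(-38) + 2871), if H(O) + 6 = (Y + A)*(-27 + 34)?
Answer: -1892000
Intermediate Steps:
S = -4/7 (S = -4*1/7 = -4/7 ≈ -0.57143)
A = 109/21 (A = -((-9 - 4/7) - 6)/3 = -(-67/7 - 6)/3 = -1/3*(-109/7) = 109/21 ≈ 5.1905)
H(O) = 847/3 (H(O) = -6 + (36 + 109/21)*(-27 + 34) = -6 + (865/21)*7 = -6 + 865/3 = 847/3)
(-1644 + 1044)*(H(-38) + 2871) = (-1644 + 1044)*(847/3 + 2871) = -600*9460/3 = -1892000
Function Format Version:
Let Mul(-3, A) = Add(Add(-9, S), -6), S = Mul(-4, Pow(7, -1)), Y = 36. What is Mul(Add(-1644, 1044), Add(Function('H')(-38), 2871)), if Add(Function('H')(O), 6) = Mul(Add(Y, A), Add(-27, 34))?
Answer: -1892000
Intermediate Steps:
S = Rational(-4, 7) (S = Mul(-4, Rational(1, 7)) = Rational(-4, 7) ≈ -0.57143)
A = Rational(109, 21) (A = Mul(Rational(-1, 3), Add(Add(-9, Rational(-4, 7)), -6)) = Mul(Rational(-1, 3), Add(Rational(-67, 7), -6)) = Mul(Rational(-1, 3), Rational(-109, 7)) = Rational(109, 21) ≈ 5.1905)
Function('H')(O) = Rational(847, 3) (Function('H')(O) = Add(-6, Mul(Add(36, Rational(109, 21)), Add(-27, 34))) = Add(-6, Mul(Rational(865, 21), 7)) = Add(-6, Rational(865, 3)) = Rational(847, 3))
Mul(Add(-1644, 1044), Add(Function('H')(-38), 2871)) = Mul(Add(-1644, 1044), Add(Rational(847, 3), 2871)) = Mul(-600, Rational(9460, 3)) = -1892000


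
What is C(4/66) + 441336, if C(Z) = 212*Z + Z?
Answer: 4854838/11 ≈ 4.4135e+5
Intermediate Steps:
C(Z) = 213*Z
C(4/66) + 441336 = 213*(4/66) + 441336 = 213*(4*(1/66)) + 441336 = 213*(2/33) + 441336 = 142/11 + 441336 = 4854838/11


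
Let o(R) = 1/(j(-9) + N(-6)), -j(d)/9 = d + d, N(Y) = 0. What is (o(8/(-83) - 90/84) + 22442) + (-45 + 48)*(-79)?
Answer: 3597211/162 ≈ 22205.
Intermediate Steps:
j(d) = -18*d (j(d) = -9*(d + d) = -18*d)
o(R) = 1/162 (o(R) = 1/(-18*(-9) + 0) = 1/(162 + 0) = 1/162)
(o(8/(-83) - 90/84) + 22442) + (-45 + 48)*(-79) = (1/162 + 22442) + (-45 + 48)*(-79) = 3635605/162 + 3*(-79) = 3635605/162 - 237 = 3597211/162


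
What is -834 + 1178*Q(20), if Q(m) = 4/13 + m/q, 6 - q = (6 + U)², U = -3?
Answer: -324670/39 ≈ -8324.9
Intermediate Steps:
q = -3 (q = 6 - (6 - 3)² = 6 - 1*3² = 6 - 1*9 = 6 - 9 = -3)
Q(m) = 4/13 - m/3 (Q(m) = 4/13 + m/(-3) = 4*(1/13) + m*(-⅓) = 4/13 - m/3)
-834 + 1178*Q(20) = -834 + 1178*(4/13 - ⅓*20) = -834 + 1178*(4/13 - 20/3) = -834 + 1178*(-248/39) = -834 - 292144/39 = -324670/39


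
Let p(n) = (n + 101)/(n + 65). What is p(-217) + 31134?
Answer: 1183121/38 ≈ 31135.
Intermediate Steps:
p(n) = (101 + n)/(65 + n)
p(-217) + 31134 = (101 - 217)/(65 - 217) + 31134 = -116/(-152) + 31134 = -1/152*(-116) + 31134 = 29/38 + 31134 = 1183121/38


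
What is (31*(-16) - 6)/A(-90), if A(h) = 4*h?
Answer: 251/180 ≈ 1.3944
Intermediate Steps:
(31*(-16) - 6)/A(-90) = (31*(-16) - 6)/((4*(-90))) = (-496 - 6)/(-360) = -502*(-1/360) = 251/180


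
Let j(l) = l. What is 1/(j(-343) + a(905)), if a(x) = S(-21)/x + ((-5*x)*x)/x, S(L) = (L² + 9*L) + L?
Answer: -905/4405309 ≈ -0.00020543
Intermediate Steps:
S(L) = L² + 10*L
a(x) = -5*x + 231/x (a(x) = (-21*(10 - 21))/x + ((-5*x)*x)/x = (-21*(-11))/x + (-5*x²)/x = 231/x - 5*x = -5*x + 231/x)
1/(j(-343) + a(905)) = 1/(-343 + (-5*905 + 231/905)) = 1/(-343 + (-4525 + 231*(1/905))) = 1/(-343 + (-4525 + 231/905)) = 1/(-343 - 4094894/905) = 1/(-4405309/905) = -905/4405309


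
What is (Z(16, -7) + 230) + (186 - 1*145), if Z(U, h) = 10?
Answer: 281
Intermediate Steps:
(Z(16, -7) + 230) + (186 - 1*145) = (10 + 230) + (186 - 1*145) = 240 + (186 - 145) = 240 + 41 = 281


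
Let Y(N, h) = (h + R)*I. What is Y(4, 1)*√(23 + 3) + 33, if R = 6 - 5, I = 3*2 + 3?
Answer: 33 + 18*√26 ≈ 124.78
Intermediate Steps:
I = 9 (I = 6 + 3 = 9)
R = 1
Y(N, h) = 9 + 9*h (Y(N, h) = (h + 1)*9 = (1 + h)*9 = 9 + 9*h)
Y(4, 1)*√(23 + 3) + 33 = (9 + 9*1)*√(23 + 3) + 33 = (9 + 9)*√26 + 33 = 18*√26 + 33 = 33 + 18*√26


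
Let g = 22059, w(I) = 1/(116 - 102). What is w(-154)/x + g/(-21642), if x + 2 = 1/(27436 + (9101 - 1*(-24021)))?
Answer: -6452342871/6116065270 ≈ -1.0550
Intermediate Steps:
w(I) = 1/14
x = -121115/60558 (x = -2 + 1/(27436 + (9101 - 1*(-24021))) = -2 + 1/(27436 + (9101 + 24021)) = -2 + 1/(27436 + 33122) = -2 + 1/60558 = -121115/60558 ≈ -2.0000)
w(-154)/x + g/(-21642) = 1/(14*(-121115/60558)) + 22059/(-21642) = (1/14)*(-60558/121115) + 22059*(-1/21642) = -30279/847805 - 7353/7214 = -6452342871/6116065270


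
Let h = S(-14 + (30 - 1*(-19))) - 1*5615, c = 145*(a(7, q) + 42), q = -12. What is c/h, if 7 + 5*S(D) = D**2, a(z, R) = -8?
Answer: -24650/26857 ≈ -0.91782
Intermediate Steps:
S(D) = -7/5 + D**2/5
c = 4930 (c = 145*(-8 + 42) = 145*34 = 4930)
h = -26857/5 (h = (-7/5 + (-14 + (30 - 1*(-19)))**2/5) - 1*5615 = (-7/5 + (-14 + (30 + 19))**2/5) - 5615 = (-7/5 + (-14 + 49)**2/5) - 5615 = (-7/5 + (1/5)*35**2) - 5615 = (-7/5 + (1/5)*1225) - 5615 = (-7/5 + 245) - 5615 = 1218/5 - 5615 = -26857/5 ≈ -5371.4)
c/h = 4930/(-26857/5) = 4930*(-5/26857) = -24650/26857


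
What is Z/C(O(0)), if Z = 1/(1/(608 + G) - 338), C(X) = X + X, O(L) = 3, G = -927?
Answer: -319/646938 ≈ -0.00049309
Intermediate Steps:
C(X) = 2*X
Z = -319/107823 (Z = 1/(1/(608 - 927) - 338) = 1/(1/(-319) - 338) = 1/(-1/319 - 338) = 1/(-107823/319) = -319/107823 ≈ -0.0029586)
Z/C(O(0)) = -319/(107823*(2*3)) = -319/107823/6 = -319/107823*⅙ = -319/646938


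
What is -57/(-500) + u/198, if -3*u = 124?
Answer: -14071/148500 ≈ -0.094754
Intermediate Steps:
u = -124/3 (u = -⅓*124 = -124/3 ≈ -41.333)
-57/(-500) + u/198 = -57/(-500) - 124/3/198 = -57*(-1/500) - 124/3*1/198 = 57/500 - 62/297 = -14071/148500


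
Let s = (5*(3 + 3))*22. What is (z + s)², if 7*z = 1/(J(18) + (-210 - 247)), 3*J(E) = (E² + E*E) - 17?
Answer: 11688172927209/26832400 ≈ 4.3560e+5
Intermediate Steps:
J(E) = -17/3 + 2*E²/3 (J(E) = ((E² + E*E) - 17)/3 = ((E² + E²) - 17)/3 = (2*E² - 17)/3 = (-17 + 2*E²)/3 = -17/3 + 2*E²/3)
s = 660 (s = (5*6)*22 = 30*22 = 660)
z = -3/5180 (z = 1/(7*((-17/3 + (⅔)*18²) + (-210 - 247))) = 1/(7*((-17/3 + (⅔)*324) - 457)) = 1/(7*((-17/3 + 216) - 457)) = 1/(7*(631/3 - 457)) = 1/(7*(-740/3)) = (⅐)*(-3/740) = -3/5180 ≈ -0.00057915)
(z + s)² = (-3/5180 + 660)² = (3418797/5180)² = 11688172927209/26832400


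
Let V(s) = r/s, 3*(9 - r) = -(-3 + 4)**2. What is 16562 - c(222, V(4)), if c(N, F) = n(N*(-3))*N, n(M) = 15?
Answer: 13232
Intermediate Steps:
r = 28/3 (r = 9 - (-1)*(-3 + 4)**2/3 = 9 - (-1)*1**2/3 = 9 - (-1)/3 = 9 - 1/3*(-1) = 9 + 1/3 = 28/3 ≈ 9.3333)
V(s) = 28/(3*s)
c(N, F) = 15*N
16562 - c(222, V(4)) = 16562 - 15*222 = 16562 - 1*3330 = 16562 - 3330 = 13232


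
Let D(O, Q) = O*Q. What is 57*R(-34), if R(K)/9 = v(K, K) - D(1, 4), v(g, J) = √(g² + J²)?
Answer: -2052 + 17442*√2 ≈ 22615.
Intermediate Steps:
v(g, J) = √(J² + g²)
R(K) = -36 + 9*√2*√(K²) (R(K) = 9*(√(K² + K²) - 4) = 9*(√(2*K²) - 1*4) = 9*(√2*√(K²) - 4) = 9*(-4 + √2*√(K²)) = -36 + 9*√2*√(K²))
57*R(-34) = 57*(-36 + 9*√2*√((-34)²)) = 57*(-36 + 9*√2*√1156) = 57*(-36 + 9*√2*34) = 57*(-36 + 306*√2) = -2052 + 17442*√2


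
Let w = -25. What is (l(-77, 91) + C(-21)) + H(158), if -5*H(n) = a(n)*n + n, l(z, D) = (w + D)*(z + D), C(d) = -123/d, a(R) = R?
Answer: -143309/35 ≈ -4094.5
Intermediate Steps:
l(z, D) = (-25 + D)*(D + z) (l(z, D) = (-25 + D)*(z + D) = (-25 + D)*(D + z))
H(n) = -n/5 - n²/5 (H(n) = -(n*n + n)/5 = -(n² + n)/5 = -(n + n²)/5 = -n/5 - n²/5)
(l(-77, 91) + C(-21)) + H(158) = ((91² - 25*91 - 25*(-77) + 91*(-77)) - 123/(-21)) - ⅕*158*(1 + 158) = ((8281 - 2275 + 1925 - 7007) - 123*(-1/21)) - ⅕*158*159 = (924 + 41/7) - 25122/5 = 6509/7 - 25122/5 = -143309/35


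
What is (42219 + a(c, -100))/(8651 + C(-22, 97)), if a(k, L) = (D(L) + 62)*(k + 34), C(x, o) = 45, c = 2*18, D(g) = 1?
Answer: 46629/8696 ≈ 5.3621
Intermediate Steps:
c = 36
a(k, L) = 2142 + 63*k (a(k, L) = (1 + 62)*(k + 34) = 63*(34 + k) = 2142 + 63*k)
(42219 + a(c, -100))/(8651 + C(-22, 97)) = (42219 + (2142 + 63*36))/(8651 + 45) = (42219 + (2142 + 2268))/8696 = (42219 + 4410)*(1/8696) = 46629*(1/8696) = 46629/8696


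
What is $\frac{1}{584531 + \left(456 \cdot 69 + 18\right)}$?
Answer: $\frac{1}{616013} \approx 1.6233 \cdot 10^{-6}$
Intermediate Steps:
$\frac{1}{584531 + \left(456 \cdot 69 + 18\right)} = \frac{1}{584531 + \left(31464 + 18\right)} = \frac{1}{584531 + 31482} = \frac{1}{616013}$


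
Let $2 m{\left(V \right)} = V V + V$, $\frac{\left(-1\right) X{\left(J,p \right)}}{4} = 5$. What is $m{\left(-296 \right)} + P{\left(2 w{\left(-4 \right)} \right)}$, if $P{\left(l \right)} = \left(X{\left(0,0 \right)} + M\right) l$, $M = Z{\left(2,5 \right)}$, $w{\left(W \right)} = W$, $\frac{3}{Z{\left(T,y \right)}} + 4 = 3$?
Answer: $43844$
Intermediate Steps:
$X{\left(J,p \right)} = -20$ ($X{\left(J,p \right)} = \left(-4\right) 5 = -20$)
$m{\left(V \right)} = \frac{V}{2} + \frac{V^{2}}{2}$ ($m{\left(V \right)} = \frac{V V + V}{2} = \frac{V^{2} + V}{2} = \frac{V + V^{2}}{2} = \frac{V}{2} + \frac{V^{2}}{2}$)
$Z{\left(T,y \right)} = -3$ ($Z{\left(T,y \right)} = \frac{3}{-4 + 3} = \frac{3}{-1} = 3 \left(-1\right) = -3$)
$M = -3$
$P{\left(l \right)} = - 23 l$ ($P{\left(l \right)} = \left(-20 - 3\right) l = - 23 l$)
$m{\left(-296 \right)} + P{\left(2 w{\left(-4 \right)} \right)} = \frac{1}{2} \left(-296\right) \left(1 - 296\right) - 23 \cdot 2 \left(-4\right) = \frac{1}{2} \left(-296\right) \left(-295\right) - -184 = 43660 + 184 = 43844$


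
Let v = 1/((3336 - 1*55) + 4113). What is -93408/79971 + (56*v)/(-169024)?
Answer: -13473904591/11535645584 ≈ -1.1680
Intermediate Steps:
v = 1/7394 (v = 1/((3336 - 55) + 4113) = 1/(3281 + 4113) = 1/7394 ≈ 0.00013524)
-93408/79971 + (56*v)/(-169024) = -93408/79971 + (56*(1/7394))/(-169024) = -93408*1/79971 + (28/3697)*(-1/169024) = -31136/26657 - 7/156220432 = -13473904591/11535645584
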